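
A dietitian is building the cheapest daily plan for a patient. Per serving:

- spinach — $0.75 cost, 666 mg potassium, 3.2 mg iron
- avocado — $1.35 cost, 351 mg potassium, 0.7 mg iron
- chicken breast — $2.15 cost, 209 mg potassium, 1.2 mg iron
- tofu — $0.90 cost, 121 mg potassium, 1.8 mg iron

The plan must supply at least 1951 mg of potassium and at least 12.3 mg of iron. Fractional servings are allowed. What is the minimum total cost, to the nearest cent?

The cheapest plan sits at a corner of the feasible region — with two constraints it uses at most two foods.
spinach only: max(1951/666, 12.3/3.2) = 3.844 servings → $2.88.
avocado only: max(1951/351, 12.3/0.7) = 17.57 servings → $23.72.
chicken breast only: max(1951/209, 12.3/1.2) = 10.25 servings → $22.04.
tofu only: max(1951/121, 12.3/1.8) = 16.12 servings → $14.51.
spinach + avocado: intersection lies outside the first quadrant.
spinach + chicken breast with both targets exact would need a negative amount; discard.
spinach + tofu with both tight: 2.493 servings and 2.401 servings → $4.03.
avocado + chicken breast: intersection lies outside the first quadrant.
avocado + tofu with both tight: 3.699 servings and 5.395 servings → $9.85.
chicken breast + tofu with both tight: 8.76 servings and 0.9935 servings → $19.73.
Cheapest feasible corner: $2.88.

$2.88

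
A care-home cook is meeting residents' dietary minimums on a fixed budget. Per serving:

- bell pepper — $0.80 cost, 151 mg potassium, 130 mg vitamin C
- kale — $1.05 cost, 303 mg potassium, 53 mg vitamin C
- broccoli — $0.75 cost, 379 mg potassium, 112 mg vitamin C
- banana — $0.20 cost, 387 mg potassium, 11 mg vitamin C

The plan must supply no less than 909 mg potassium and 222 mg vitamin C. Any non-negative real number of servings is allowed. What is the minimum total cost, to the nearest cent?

At the optimum either one food covers both requirements or two foods hit both targets exactly; no other combination can be cheaper.
bell pepper only: max(909/151, 222/130) = 6.02 servings → $4.82.
kale only: max(909/303, 222/53) = 4.189 servings → $4.40.
broccoli only: max(909/379, 222/112) = 2.398 servings → $1.80.
banana only: max(909/387, 222/11) = 20.18 servings → $4.04.
bell pepper + kale with both tight: 0.6082 servings and 2.697 servings → $3.32.
bell pepper + broccoli with both targets exact would need a negative amount; discard.
bell pepper + banana with both tight: 1.56 servings and 1.74 servings → $1.60.
kale + broccoli with both tight: 1.276 servings and 1.378 servings → $2.37.
kale + banana: intersection lies outside the first quadrant.
broccoli + banana with both tight: 1.938 servings and 0.4511 servings → $1.54.
So the least-cost plan costs $1.54.

$1.54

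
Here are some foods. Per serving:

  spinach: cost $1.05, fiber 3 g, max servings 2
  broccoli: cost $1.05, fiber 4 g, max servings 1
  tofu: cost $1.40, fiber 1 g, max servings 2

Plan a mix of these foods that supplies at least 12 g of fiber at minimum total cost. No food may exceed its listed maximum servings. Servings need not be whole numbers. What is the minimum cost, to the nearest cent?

$5.95

Cost per g of fiber: broccoli $0.2625, spinach $0.3500, tofu $1.4000.
Take 1 serving of broccoli: +4.0 g fiber for $1.05 (total $1.05, still need 8.0 g).
Take 2 servings of spinach: +6.0 g fiber for $2.10 (total $3.15, still need 2.0 g).
Take 2 servings of tofu: +2.0 g fiber for $2.80 (total $5.95, still need 0.0 g).
Greedy by cheapest-per-g is optimal for a single linear constraint, so the minimum cost is $5.95.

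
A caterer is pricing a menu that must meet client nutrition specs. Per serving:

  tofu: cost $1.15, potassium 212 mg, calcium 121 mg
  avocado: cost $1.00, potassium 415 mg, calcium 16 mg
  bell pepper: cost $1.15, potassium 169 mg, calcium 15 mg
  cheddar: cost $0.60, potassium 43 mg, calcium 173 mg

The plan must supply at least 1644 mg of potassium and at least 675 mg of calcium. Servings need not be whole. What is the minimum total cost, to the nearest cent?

$5.73

tofu only: max(1644/212, 675/121) = 7.755 servings → $8.92.
avocado only: max(1644/415, 675/16) = 42.19 servings → $42.19.
bell pepper only: max(1644/169, 675/15) = 45 servings → $51.75.
cheddar only: max(1644/43, 675/173) = 38.23 servings → $22.94.
tofu + avocado with both tight: 5.421 servings and 1.192 servings → $7.43.
tofu + bell pepper with both tight: 5.178 servings and 3.233 servings → $9.67.
tofu + cheddar: the both-tight solution has a negative serving — not a feasible corner.
avocado + bell pepper: intersection lies outside the first quadrant.
avocado + cheddar with both tight: 3.592 servings and 3.57 servings → $5.73.
bell pepper + cheddar with both tight: 8.932 servings and 3.127 servings → $12.15.
The minimum over all feasible corners is $5.73.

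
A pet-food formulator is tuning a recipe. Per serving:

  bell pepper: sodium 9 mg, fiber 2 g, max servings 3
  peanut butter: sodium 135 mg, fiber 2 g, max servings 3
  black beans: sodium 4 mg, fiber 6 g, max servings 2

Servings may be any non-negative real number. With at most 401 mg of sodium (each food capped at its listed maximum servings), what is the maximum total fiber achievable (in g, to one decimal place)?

Fiber per mg sodium: black beans 1.5, bell pepper 0.2222, peanut butter 0.01481.
Take 2 servings of black beans: uses 8 mg sodium, +12.0 g fiber (running total 12.0 g).
Take 3 servings of bell pepper: uses 27 mg sodium, +6.0 g fiber (running total 18.0 g).
Take 2.711 servings of peanut butter: uses 366 mg sodium, +5.4 g fiber (running total 23.4 g).
Filling greedily by fiber-per-mg sodium is optimal for one linear limit, giving 23.4 g.

23.4 g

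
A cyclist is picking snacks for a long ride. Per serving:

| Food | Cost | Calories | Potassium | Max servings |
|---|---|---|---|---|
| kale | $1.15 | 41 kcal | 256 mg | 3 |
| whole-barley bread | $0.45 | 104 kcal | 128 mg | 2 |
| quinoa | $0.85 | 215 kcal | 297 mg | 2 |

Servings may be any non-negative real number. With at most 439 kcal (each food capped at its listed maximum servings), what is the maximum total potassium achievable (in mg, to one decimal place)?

1204.5 mg

Potassium per kcal: kale 6.244, quinoa 1.381, whole-barley bread 1.231.
Take 3 servings of kale: uses 123 kcal, +768.0 mg potassium (running total 768.0 mg).
Take 1.47 servings of quinoa: uses 316 kcal, +436.5 mg potassium (running total 1204.5 mg).
Filling greedily by potassium-per-kcal is optimal for one linear limit, giving 1204.5 mg.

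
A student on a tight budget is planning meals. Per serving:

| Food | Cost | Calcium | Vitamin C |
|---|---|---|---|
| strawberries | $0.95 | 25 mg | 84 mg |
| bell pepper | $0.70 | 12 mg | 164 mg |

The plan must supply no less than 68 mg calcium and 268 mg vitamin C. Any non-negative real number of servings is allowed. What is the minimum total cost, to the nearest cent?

strawberries only: max(68/25, 268/84) = 3.19 servings → $3.03.
bell pepper only: max(68/12, 268/164) = 5.667 servings → $3.97.
strawberries + bell pepper with both tight: 2.567 servings and 0.3195 servings → $2.66.
So the least-cost plan costs $2.66.

$2.66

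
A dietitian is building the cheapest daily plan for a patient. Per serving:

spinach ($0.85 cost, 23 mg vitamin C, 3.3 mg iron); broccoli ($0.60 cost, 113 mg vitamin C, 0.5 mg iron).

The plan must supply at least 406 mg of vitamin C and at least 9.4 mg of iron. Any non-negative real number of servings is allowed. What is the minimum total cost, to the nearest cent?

$3.89

This is a tiny linear program; its minimum lies at a vertex of the feasible set. List the vertices and price them.
spinach only: max(406/23, 9.4/3.3) = 17.65 servings → $15.00.
broccoli only: max(406/113, 9.4/0.5) = 18.8 servings → $11.28.
spinach + broccoli with both tight: 2.377 servings and 3.109 servings → $3.89.
Cheapest feasible corner: $3.89.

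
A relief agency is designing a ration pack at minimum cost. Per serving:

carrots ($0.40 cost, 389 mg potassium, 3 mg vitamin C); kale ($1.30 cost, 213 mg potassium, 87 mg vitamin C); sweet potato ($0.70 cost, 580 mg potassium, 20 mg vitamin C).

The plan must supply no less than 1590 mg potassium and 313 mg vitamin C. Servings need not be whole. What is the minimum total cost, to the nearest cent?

$5.30

An LP optimum is at a vertex; with two nutrient constraints at most two foods are used. Check each candidate.
carrots only: max(1590/389, 313/3) = 104.3 servings → $41.73.
kale only: max(1590/213, 313/87) = 7.465 servings → $9.70.
sweet potato only: max(1590/580, 313/20) = 15.65 servings → $10.96.
carrots + kale with both tight: 2.158 servings and 3.523 servings → $5.44.
carrots + sweet potato: the both-tight solution has a negative serving — not a feasible corner.
kale + sweet potato with both tight: 3.241 servings and 1.551 servings → $5.30.
The minimum over all feasible corners is $5.30.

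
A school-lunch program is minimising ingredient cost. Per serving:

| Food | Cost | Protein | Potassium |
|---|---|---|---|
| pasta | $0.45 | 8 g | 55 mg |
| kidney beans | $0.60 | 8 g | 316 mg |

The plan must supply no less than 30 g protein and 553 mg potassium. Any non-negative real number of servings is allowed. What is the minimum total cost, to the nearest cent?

$1.89

Minimising a linear cost over {protein ≥ 30, potassium ≥ 553, servings ≥ 0} — the optimum is at a vertex, using one or two foods.
pasta only: max(30/8, 553/55) = 10.05 servings → $4.52.
kidney beans only: max(30/8, 553/316) = 3.75 servings → $2.25.
pasta + kidney beans with both tight: 2.421 servings and 1.329 servings → $1.89.
So the least-cost plan costs $1.89.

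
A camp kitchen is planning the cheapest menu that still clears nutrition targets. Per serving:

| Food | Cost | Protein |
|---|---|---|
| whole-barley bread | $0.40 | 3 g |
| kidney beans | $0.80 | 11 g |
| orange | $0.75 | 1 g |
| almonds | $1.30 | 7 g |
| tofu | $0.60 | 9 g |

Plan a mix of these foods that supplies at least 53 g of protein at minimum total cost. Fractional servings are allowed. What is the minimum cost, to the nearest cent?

Cost per g of protein: tofu $0.0667, kidney beans $0.0727, whole-barley bread $0.1333, almonds $0.1857, orange $0.7500.
With no serving limits, use only tofu: 53 g / 9 g = 5.889 servings × $0.60 = $3.53.

$3.53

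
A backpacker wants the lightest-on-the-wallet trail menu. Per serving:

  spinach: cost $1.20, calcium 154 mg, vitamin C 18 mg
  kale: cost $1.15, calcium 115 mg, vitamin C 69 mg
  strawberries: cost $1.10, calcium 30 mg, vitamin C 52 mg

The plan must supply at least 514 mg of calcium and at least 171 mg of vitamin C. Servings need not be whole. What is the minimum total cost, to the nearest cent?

Minimising a linear cost over {calcium ≥ 514, vitamin C ≥ 171, servings ≥ 0} — the optimum is at a vertex, using one or two foods.
spinach only: max(514/154, 171/18) = 9.5 servings → $11.40.
kale only: max(514/115, 171/69) = 4.47 servings → $5.14.
strawberries only: max(514/30, 171/52) = 17.13 servings → $18.85.
spinach + kale with both tight: 1.847 servings and 1.996 servings → $4.51.
spinach + strawberries with both tight: 2.892 servings and 2.287 servings → $5.99.
kale + strawberries: the both-tight solution has a negative serving — not a feasible corner.
The minimum over all feasible corners is $4.51.

$4.51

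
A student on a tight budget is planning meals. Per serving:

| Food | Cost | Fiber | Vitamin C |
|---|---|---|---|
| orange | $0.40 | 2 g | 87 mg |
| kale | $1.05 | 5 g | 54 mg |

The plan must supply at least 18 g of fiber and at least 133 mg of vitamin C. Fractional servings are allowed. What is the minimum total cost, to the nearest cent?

Two binding constraints pin down two serving amounts, so the optimal mix uses at most two foods. The candidates are each food alone (scaled to the tighter of fiber/vitamin C) and each pair with both constraints tight.
orange only: max(18/2, 133/87) = 9 servings → $3.60.
kale only: max(18/5, 133/54) = 3.6 servings → $3.78.
orange + kale: intersection lies outside the first quadrant.
So the least-cost plan costs $3.60.

$3.60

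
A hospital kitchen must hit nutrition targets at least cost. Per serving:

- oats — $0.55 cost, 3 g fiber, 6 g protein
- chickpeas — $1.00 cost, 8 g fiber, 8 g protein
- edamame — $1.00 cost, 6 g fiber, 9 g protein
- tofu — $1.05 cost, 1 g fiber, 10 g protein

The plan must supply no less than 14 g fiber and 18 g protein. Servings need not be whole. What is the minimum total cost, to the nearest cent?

At the optimum either one food covers both requirements or two foods hit both targets exactly; no other combination can be cheaper.
oats only: max(14/3, 18/6) = 4.667 servings → $2.57.
chickpeas only: max(14/8, 18/8) = 2.25 servings → $2.25.
edamame only: max(14/6, 18/9) = 2.333 servings → $2.33.
tofu only: max(14/1, 18/10) = 14 servings → $14.70.
oats + chickpeas with both tight: 1.333 servings and 1.25 servings → $1.98.
oats + edamame: intersection lies outside the first quadrant.
oats + tofu: the both-tight solution has a negative serving — not a feasible corner.
chickpeas + edamame with both tight: 0.75 servings and 1.333 servings → $2.08.
chickpeas + tofu with both tight: 1.694 servings and 0.4444 servings → $2.16.
edamame + tofu: the both-tight solution has a negative serving — not a feasible corner.
So the least-cost plan costs $1.98.

$1.98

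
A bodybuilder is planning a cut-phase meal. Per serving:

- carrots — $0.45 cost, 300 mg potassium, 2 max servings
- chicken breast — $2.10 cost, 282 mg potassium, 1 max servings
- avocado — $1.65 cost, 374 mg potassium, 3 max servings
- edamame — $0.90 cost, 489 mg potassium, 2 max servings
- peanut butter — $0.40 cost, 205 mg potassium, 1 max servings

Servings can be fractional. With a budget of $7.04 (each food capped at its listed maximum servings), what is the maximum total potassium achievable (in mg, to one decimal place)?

2676.1 mg

Potassium per dollar: carrots 666.7, edamame 543.3, peanut butter 512.5, avocado 226.7, chicken breast 134.3.
Take 2 servings of carrots: spends $0.90, +600.0 mg potassium (running total 600.0 mg).
Take 2 servings of edamame: spends $1.80, +978.0 mg potassium (running total 1578.0 mg).
Take 1 serving of peanut butter: spends $0.40, +205.0 mg potassium (running total 1783.0 mg).
Take 2.388 servings of avocado: spends $3.94, +893.1 mg potassium (running total 2676.1 mg).
Greedy by best ratio exhausts the cost allowance optimally: 2676.1 mg.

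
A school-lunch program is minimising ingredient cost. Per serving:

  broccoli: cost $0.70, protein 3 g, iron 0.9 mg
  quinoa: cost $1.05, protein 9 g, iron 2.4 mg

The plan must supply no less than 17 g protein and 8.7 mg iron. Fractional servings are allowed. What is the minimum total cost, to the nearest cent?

Two binding constraints pin down two serving amounts, so the optimal mix uses at most two foods. The candidates are each food alone (scaled to the tighter of protein/iron) and each pair with both constraints tight.
broccoli only: max(17/3, 8.7/0.9) = 9.667 servings → $6.77.
quinoa only: max(17/9, 8.7/2.4) = 3.625 servings → $3.81.
broccoli + quinoa with both targets exact would need a negative amount; discard.
The minimum over all feasible corners is $3.81.

$3.81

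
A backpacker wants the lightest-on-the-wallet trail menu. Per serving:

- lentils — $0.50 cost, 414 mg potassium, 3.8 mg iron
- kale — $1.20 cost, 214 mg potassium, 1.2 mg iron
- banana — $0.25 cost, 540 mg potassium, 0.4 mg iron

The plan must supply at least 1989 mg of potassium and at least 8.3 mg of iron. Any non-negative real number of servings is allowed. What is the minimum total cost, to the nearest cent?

$1.52

With two linear requirements the optimum uses one or two foods; enumerate the corners.
lentils only: max(1989/414, 8.3/3.8) = 4.804 servings → $2.40.
kale only: max(1989/214, 8.3/1.2) = 9.294 servings → $11.15.
banana only: max(1989/540, 8.3/0.4) = 20.75 servings → $5.19.
lentils + kale: intersection lies outside the first quadrant.
lentils + banana with both tight: 1.954 servings and 2.185 servings → $1.52.
kale + banana with both tight: 6.555 servings and 1.086 servings → $8.14.
Cheapest feasible corner: $1.52.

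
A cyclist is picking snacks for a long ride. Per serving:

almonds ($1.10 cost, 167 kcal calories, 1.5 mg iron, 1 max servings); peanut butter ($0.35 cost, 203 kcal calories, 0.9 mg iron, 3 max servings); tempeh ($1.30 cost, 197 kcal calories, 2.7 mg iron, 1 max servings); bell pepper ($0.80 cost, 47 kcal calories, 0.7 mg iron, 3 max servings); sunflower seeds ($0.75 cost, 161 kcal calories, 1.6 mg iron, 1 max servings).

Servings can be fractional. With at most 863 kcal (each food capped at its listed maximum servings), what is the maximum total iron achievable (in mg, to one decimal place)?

Iron per kcal: bell pepper 0.01489, tempeh 0.01371, sunflower seeds 0.009938, almonds 0.008982, peanut butter 0.004433.
Take 3 servings of bell pepper: uses 141 kcal, +2.1 mg iron (running total 2.1 mg).
Take 1 serving of tempeh: uses 197 kcal, +2.7 mg iron (running total 4.8 mg).
Take 1 serving of sunflower seeds: uses 161 kcal, +1.6 mg iron (running total 6.4 mg).
Take 1 serving of almonds: uses 167 kcal, +1.5 mg iron (running total 7.9 mg).
Take 0.9704 servings of peanut butter: uses 197 kcal, +0.9 mg iron (running total 8.8 mg).
Filling greedily by iron-per-kcal is optimal for one linear limit, giving 8.8 mg.

8.8 mg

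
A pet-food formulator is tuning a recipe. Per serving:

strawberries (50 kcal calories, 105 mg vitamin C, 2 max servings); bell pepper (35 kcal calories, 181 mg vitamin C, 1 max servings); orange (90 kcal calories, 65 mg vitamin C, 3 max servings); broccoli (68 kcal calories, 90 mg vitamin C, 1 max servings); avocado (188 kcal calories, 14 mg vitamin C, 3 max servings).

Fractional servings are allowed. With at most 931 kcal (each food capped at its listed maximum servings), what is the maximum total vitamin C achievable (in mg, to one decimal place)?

710.1 mg

Vitamin C per kcal: bell pepper 5.171, strawberries 2.1, broccoli 1.324, orange 0.7222, avocado 0.07447.
Take 1 serving of bell pepper: uses 35 kcal, +181.0 mg vitamin C (running total 181.0 mg).
Take 2 servings of strawberries: uses 100 kcal, +210.0 mg vitamin C (running total 391.0 mg).
Take 1 serving of broccoli: uses 68 kcal, +90.0 mg vitamin C (running total 481.0 mg).
Take 3 servings of orange: uses 270 kcal, +195.0 mg vitamin C (running total 676.0 mg).
Take 2.436 servings of avocado: uses 458 kcal, +34.1 mg vitamin C (running total 710.1 mg).
Greedy by best ratio exhausts the calories allowance optimally: 710.1 mg.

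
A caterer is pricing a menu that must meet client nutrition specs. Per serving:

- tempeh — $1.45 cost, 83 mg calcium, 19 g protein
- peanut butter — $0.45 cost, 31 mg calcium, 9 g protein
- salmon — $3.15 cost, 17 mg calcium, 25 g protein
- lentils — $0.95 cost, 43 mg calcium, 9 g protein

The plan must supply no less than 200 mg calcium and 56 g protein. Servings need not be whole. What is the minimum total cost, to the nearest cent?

$2.90

A basic optimal solution has at most two foods positive. Try each food alone and each pair with both targets met exactly.
tempeh only: max(200/83, 56/19) = 2.947 servings → $4.27.
peanut butter only: max(200/31, 56/9) = 6.452 servings → $2.90.
salmon only: max(200/17, 56/25) = 11.76 servings → $37.06.
lentils only: max(200/43, 56/9) = 6.222 servings → $5.91.
tempeh + peanut butter with both tight: 0.4051 servings and 5.367 servings → $3.00.
tempeh + salmon with both tight: 2.311 servings and 0.484 servings → $4.87.
tempeh + lentils: intersection lies outside the first quadrant.
peanut butter + salmon: intersection lies outside the first quadrant.
peanut butter + lentils with both tight: 5.63 servings and 0.5926 servings → $3.10.
salmon + lentils with both tight: 0.6594 servings and 4.39 servings → $6.25.
Cheapest feasible corner: $2.90.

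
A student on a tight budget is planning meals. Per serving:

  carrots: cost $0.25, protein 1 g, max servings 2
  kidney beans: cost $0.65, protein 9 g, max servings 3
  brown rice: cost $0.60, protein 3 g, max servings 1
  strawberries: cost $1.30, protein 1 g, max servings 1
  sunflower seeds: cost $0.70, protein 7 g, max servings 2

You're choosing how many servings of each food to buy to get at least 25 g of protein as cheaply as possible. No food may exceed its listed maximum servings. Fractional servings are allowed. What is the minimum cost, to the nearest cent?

Cost per g of protein: kidney beans $0.0722, sunflower seeds $0.1000, brown rice $0.2000, carrots $0.2500, strawberries $1.3000.
Take 2.778 servings of kidney beans: +25.0 g protein for $1.81 (total $1.81, still need 0.0 g).
Greedy by cheapest-per-g is optimal for a single linear constraint, so the minimum cost is $1.81.

$1.81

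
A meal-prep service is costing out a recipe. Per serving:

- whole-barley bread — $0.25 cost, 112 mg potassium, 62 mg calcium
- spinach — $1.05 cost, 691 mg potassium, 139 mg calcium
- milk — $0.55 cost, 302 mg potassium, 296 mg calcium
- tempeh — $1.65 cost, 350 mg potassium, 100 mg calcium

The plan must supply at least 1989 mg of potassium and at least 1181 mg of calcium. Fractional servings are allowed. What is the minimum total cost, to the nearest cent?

$3.32

A basic optimal solution has at most two foods positive. Try each food alone and each pair with both targets met exactly.
whole-barley bread only: max(1989/112, 1181/62) = 19.05 servings → $4.76.
spinach only: max(1989/691, 1181/139) = 8.496 servings → $8.92.
milk only: max(1989/302, 1181/296) = 6.586 servings → $3.62.
tempeh only: max(1989/350, 1181/100) = 11.81 servings → $19.49.
whole-barley bread + spinach with both targets exact would need a negative amount; discard.
whole-barley bread + milk with both tight: 16.09 servings and 0.6206 servings → $4.36.
whole-barley bread + tempeh: the both-tight solution has a negative serving — not a feasible corner.
spinach + milk with both tight: 1.428 servings and 3.319 servings → $3.32.
spinach + tempeh with both targets exact would need a negative amount; discard.
milk + tempeh with both tight: 2.922 servings and 3.162 servings → $6.82.
So the least-cost plan costs $3.32.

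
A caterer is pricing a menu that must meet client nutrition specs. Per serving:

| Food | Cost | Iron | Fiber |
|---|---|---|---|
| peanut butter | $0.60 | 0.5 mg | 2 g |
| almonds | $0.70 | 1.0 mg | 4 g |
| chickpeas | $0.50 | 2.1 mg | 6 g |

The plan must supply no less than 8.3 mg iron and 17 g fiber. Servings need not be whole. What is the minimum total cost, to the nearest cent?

$1.98

Minimising a linear cost over {iron ≥ 8.3, fiber ≥ 17, servings ≥ 0} — the optimum is at a vertex, using one or two foods.
peanut butter only: max(8.3/0.5, 17/2) = 16.6 servings → $9.96.
almonds only: max(8.3/1.0, 17/4) = 8.3 servings → $5.81.
chickpeas only: max(8.3/2.1, 17/6) = 3.952 servings → $1.98.
peanut butter + almonds (both tight): parallel constraints — no distinct corner.
peanut butter + chickpeas: the both-tight solution has a negative serving — not a feasible corner.
almonds + chickpeas with both targets exact would need a negative amount; discard.
So the least-cost plan costs $1.98.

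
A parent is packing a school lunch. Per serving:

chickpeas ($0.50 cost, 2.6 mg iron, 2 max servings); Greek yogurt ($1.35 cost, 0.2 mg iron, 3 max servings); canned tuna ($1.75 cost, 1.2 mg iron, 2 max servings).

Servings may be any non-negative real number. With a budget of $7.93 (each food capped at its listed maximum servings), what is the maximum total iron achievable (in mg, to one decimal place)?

8.1 mg

Iron per dollar: chickpeas 5.2, canned tuna 0.6857, Greek yogurt 0.1481.
Take 2 servings of chickpeas: spends $1.00, +5.2 mg iron (running total 5.2 mg).
Take 2 servings of canned tuna: spends $3.50, +2.4 mg iron (running total 7.6 mg).
Take 2.541 servings of Greek yogurt: spends $3.43, +0.5 mg iron (running total 8.1 mg).
Filling greedily by iron-per-dollar is optimal for one linear limit, giving 8.1 mg.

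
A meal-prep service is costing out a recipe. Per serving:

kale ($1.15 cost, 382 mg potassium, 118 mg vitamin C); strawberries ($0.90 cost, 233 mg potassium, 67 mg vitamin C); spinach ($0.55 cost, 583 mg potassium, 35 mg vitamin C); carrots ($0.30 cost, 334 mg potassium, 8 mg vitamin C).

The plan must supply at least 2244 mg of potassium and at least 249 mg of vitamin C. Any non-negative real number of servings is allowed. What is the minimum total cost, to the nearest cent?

$3.07

This is a tiny linear program; its minimum lies at a vertex of the feasible set. List the vertices and price them.
kale only: max(2244/382, 249/118) = 5.874 servings → $6.76.
strawberries only: max(2244/233, 249/67) = 9.631 servings → $8.67.
spinach only: max(2244/583, 249/35) = 7.114 servings → $3.91.
carrots only: max(2244/334, 249/8) = 31.12 servings → $9.34.
kale + strawberries with both targets exact would need a negative amount; discard.
kale + spinach with both tight: 1.202 servings and 3.061 servings → $3.07.
kale + carrots with both tight: 1.794 servings and 4.667 servings → $3.46.
strawberries + spinach with both tight: 2.156 servings and 2.987 servings → $3.58.
strawberries + carrots with both tight: 3.179 servings and 4.501 servings → $4.21.
spinach + carrots: intersection lies outside the first quadrant.
Cheapest feasible corner: $3.07.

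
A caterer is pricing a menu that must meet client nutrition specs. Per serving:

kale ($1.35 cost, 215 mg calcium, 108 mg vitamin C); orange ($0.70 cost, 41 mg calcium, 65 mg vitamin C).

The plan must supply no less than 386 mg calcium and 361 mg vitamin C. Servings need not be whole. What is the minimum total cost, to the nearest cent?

$4.09

Minimising a linear cost over {calcium ≥ 386, vitamin C ≥ 361, servings ≥ 0} — the optimum is at a vertex, using one or two foods.
kale only: max(386/215, 361/108) = 3.343 servings → $4.51.
orange only: max(386/41, 361/65) = 9.415 servings → $6.59.
kale + orange with both tight: 1.078 servings and 3.763 servings → $4.09.
Cheapest feasible corner: $4.09.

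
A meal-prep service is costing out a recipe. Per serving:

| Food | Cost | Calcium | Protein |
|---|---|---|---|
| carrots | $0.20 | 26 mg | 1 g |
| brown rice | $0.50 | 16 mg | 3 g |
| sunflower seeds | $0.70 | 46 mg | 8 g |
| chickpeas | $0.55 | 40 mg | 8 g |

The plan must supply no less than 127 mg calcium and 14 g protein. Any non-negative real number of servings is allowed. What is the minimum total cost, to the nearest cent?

Check every corner: each single food scaled to meet both minima, and each pair solved so both constraints bind.
carrots only: max(127/26, 14/1) = 14 servings → $2.80.
brown rice only: max(127/16, 14/3) = 7.938 servings → $3.97.
sunflower seeds only: max(127/46, 14/8) = 2.761 servings → $1.93.
chickpeas only: max(127/40, 14/8) = 3.175 servings → $1.75.
carrots + brown rice with both tight: 2.532 servings and 3.823 servings → $2.42.
carrots + sunflower seeds with both tight: 2.296 servings and 1.463 servings → $1.48.
carrots + chickpeas with both tight: 2.714 servings and 1.411 servings → $1.32.
brown rice + sunflower seeds: the both-tight solution has a negative serving — not a feasible corner.
brown rice + chickpeas: intersection lies outside the first quadrant.
sunflower seeds + chickpeas: intersection lies outside the first quadrant.
Cheapest feasible corner: $1.32.

$1.32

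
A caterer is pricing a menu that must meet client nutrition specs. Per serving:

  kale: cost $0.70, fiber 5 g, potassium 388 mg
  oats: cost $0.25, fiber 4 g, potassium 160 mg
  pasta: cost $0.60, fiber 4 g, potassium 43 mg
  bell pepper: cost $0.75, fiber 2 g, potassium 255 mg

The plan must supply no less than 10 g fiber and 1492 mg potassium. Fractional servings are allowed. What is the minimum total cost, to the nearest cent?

$2.33

A basic optimal solution has at most two foods positive. Try each food alone and each pair with both targets met exactly.
kale only: max(10/5, 1492/388) = 3.845 servings → $2.69.
oats only: max(10/4, 1492/160) = 9.325 servings → $2.33.
pasta only: max(10/4, 1492/43) = 34.7 servings → $20.82.
bell pepper only: max(10/2, 1492/255) = 5.851 servings → $4.39.
kale + oats with both targets exact would need a negative amount; discard.
kale + pasta: the both-tight solution has a negative serving — not a feasible corner.
kale + bell pepper with both targets exact would need a negative amount; discard.
oats + pasta: intersection lies outside the first quadrant.
oats + bell pepper: intersection lies outside the first quadrant.
pasta + bell pepper with both targets exact would need a negative amount; discard.
So the least-cost plan costs $2.33.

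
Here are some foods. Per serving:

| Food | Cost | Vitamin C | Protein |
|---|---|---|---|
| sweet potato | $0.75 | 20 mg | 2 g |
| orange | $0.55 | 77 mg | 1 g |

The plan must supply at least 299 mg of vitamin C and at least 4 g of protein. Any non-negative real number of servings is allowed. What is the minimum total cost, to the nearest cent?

Minimising a linear cost over {vitamin C ≥ 299, protein ≥ 4, servings ≥ 0} — the optimum is at a vertex, using one or two foods.
sweet potato only: max(299/20, 4/2) = 14.95 servings → $11.21.
orange only: max(299/77, 4/1) = 4 servings → $2.20.
sweet potato + orange with both tight: 0.06716 servings and 3.866 servings → $2.18.
The minimum over all feasible corners is $2.18.

$2.18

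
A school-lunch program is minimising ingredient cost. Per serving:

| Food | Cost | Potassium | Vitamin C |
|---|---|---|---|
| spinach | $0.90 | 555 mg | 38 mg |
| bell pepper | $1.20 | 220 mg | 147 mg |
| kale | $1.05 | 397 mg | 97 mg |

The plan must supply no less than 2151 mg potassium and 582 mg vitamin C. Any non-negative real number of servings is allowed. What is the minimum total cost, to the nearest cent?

$6.06

Check every corner: each single food scaled to meet both minima, and each pair solved so both constraints bind.
spinach only: max(2151/555, 582/38) = 15.32 servings → $13.78.
bell pepper only: max(2151/220, 582/147) = 9.777 servings → $11.73.
kale only: max(2151/397, 582/97) = 6 servings → $6.30.
spinach + bell pepper with both tight: 2.57 servings and 3.295 servings → $6.27.
spinach + kale with both targets exact would need a negative amount; discard.
bell pepper + kale with both tight: 0.6053 servings and 5.083 servings → $6.06.
So the least-cost plan costs $6.06.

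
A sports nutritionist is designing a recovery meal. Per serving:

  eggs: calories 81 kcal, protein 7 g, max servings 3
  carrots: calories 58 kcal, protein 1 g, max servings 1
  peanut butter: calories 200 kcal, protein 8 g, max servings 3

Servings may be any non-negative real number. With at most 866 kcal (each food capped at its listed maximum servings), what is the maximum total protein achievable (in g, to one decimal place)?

45.4 g

Protein per kcal: eggs 0.08642, peanut butter 0.04, carrots 0.01724.
Take 3 servings of eggs: uses 243 kcal, +21.0 g protein (running total 21.0 g).
Take 3 servings of peanut butter: uses 600 kcal, +24.0 g protein (running total 45.0 g).
Take 0.3966 servings of carrots: uses 23 kcal, +0.4 g protein (running total 45.4 g).
Greedy by best ratio exhausts the calories allowance optimally: 45.4 g.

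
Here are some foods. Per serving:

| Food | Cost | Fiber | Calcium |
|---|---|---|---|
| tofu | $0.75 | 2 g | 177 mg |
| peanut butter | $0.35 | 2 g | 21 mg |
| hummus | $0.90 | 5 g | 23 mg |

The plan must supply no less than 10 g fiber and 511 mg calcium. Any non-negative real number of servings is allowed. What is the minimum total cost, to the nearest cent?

$2.79

A basic optimal solution has at most two foods positive. Try each food alone and each pair with both targets met exactly.
tofu only: max(10/2, 511/177) = 5 servings → $3.75.
peanut butter only: max(10/2, 511/21) = 24.33 servings → $8.52.
hummus only: max(10/5, 511/23) = 22.22 servings → $20.00.
tofu + peanut butter with both tight: 2.603 servings and 2.397 servings → $2.79.
tofu + hummus with both tight: 2.771 servings and 0.8915 servings → $2.88.
peanut butter + hummus: intersection lies outside the first quadrant.
Cheapest feasible corner: $2.79.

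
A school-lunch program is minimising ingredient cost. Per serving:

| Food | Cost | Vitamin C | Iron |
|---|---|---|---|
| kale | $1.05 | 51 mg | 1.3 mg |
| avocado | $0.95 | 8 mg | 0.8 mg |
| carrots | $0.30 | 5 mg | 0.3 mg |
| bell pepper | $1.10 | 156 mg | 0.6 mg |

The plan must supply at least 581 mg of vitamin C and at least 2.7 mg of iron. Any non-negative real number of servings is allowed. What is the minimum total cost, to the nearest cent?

An LP optimum is at a vertex; with two nutrient constraints at most two foods are used. Check each candidate.
kale only: max(581/51, 2.7/1.3) = 11.39 servings → $11.96.
avocado only: max(581/8, 2.7/0.8) = 72.62 servings → $68.99.
carrots only: max(581/5, 2.7/0.3) = 116.2 servings → $34.86.
bell pepper only: max(581/156, 2.7/0.6) = 4.5 servings → $4.95.
kale + avocado: intersection lies outside the first quadrant.
kale + carrots with both targets exact would need a negative amount; discard.
kale + bell pepper with both tight: 0.4216 servings and 3.587 servings → $4.39.
avocado + carrots: the both-tight solution has a negative serving — not a feasible corner.
avocado + bell pepper with both tight: 0.605 servings and 3.693 servings → $4.64.
carrots + bell pepper with both tight: 1.658 servings and 3.671 servings → $4.54.
Cheapest feasible corner: $4.39.

$4.39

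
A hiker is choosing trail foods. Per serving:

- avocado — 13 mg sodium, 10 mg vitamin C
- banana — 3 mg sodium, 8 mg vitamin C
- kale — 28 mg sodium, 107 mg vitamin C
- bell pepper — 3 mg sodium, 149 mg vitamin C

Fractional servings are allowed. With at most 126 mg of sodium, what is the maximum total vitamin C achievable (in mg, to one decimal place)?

Vitamin C per mg sodium: bell pepper 49.67, kale 3.821, banana 2.667, avocado 0.7692.
With no serving limits, spend the whole sodium allowance on bell pepper: 126 mg / 3 mg × 149 mg = 6258.0 mg.

6258.0 mg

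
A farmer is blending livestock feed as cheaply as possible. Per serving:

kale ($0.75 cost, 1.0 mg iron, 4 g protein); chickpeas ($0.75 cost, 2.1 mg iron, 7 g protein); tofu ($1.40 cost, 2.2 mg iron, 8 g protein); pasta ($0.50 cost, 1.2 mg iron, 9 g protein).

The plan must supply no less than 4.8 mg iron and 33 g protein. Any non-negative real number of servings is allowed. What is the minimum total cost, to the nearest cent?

$1.96

Compare the cost at each extreme point of the feasible region.
kale only: max(4.8/1.0, 33/4) = 8.25 servings → $6.19.
chickpeas only: max(4.8/2.1, 33/7) = 4.714 servings → $3.54.
tofu only: max(4.8/2.2, 33/8) = 4.125 servings → $5.78.
pasta only: max(4.8/1.2, 33/9) = 4 servings → $2.00.
kale + chickpeas with both targets exact would need a negative amount; discard.
kale + tofu: intersection lies outside the first quadrant.
kale + pasta with both tight: 0.8571 servings and 3.286 servings → $2.29.
chickpeas + tofu: intersection lies outside the first quadrant.
chickpeas + pasta with both tight: 0.3429 servings and 3.4 servings → $1.96.
tofu + pasta with both tight: 0.3529 servings and 3.353 servings → $2.17.
So the least-cost plan costs $1.96.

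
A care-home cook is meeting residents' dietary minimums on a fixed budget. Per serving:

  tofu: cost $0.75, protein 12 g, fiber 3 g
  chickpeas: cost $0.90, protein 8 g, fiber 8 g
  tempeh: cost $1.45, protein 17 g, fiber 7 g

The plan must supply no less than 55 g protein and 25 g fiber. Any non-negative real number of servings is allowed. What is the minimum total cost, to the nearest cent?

$4.19

Two binding constraints pin down two serving amounts, so the optimal mix uses at most two foods. The candidates are each food alone (scaled to the tighter of protein/fiber) and each pair with both constraints tight.
tofu only: max(55/12, 25/3) = 8.333 servings → $6.25.
chickpeas only: max(55/8, 25/8) = 6.875 servings → $6.19.
tempeh only: max(55/17, 25/7) = 3.571 servings → $5.18.
tofu + chickpeas with both tight: 3.333 servings and 1.875 servings → $4.19.
tofu + tempeh with both targets exact would need a negative amount; discard.
chickpeas + tempeh with both tight: 0.5 servings and 3 servings → $4.80.
So the least-cost plan costs $4.19.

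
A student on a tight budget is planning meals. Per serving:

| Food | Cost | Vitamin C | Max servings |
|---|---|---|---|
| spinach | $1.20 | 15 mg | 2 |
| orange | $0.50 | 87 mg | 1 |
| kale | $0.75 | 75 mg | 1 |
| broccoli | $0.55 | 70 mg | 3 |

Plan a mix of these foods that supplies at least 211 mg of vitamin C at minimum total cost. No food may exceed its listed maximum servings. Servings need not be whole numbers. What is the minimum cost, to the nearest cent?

Cost per mg of vitamin C: orange $0.0057, broccoli $0.0079, kale $0.0100, spinach $0.0800.
Take 1 serving of orange: +87.0 mg vitamin C for $0.50 (total $0.50, still need 124.0 mg).
Take 1.771 servings of broccoli: +124.0 mg vitamin C for $0.97 (total $1.47, still need 0.0 mg).
Filling from the cheapest source first is optimal under one linear minimum: $1.47.

$1.47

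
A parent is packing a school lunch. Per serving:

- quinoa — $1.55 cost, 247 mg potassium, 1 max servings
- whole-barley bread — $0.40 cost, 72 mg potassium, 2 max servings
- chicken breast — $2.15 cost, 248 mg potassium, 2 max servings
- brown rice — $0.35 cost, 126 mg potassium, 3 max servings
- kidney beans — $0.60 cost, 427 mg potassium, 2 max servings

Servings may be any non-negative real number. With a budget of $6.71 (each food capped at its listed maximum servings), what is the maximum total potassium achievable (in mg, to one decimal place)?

1866.4 mg

Potassium per dollar: kidney beans 711.7, brown rice 360, whole-barley bread 180, quinoa 159.4, chicken breast 115.3.
Take 2 servings of kidney beans: spends $1.20, +854.0 mg potassium (running total 854.0 mg).
Take 3 servings of brown rice: spends $1.05, +378.0 mg potassium (running total 1232.0 mg).
Take 2 servings of whole-barley bread: spends $0.80, +144.0 mg potassium (running total 1376.0 mg).
Take 1 serving of quinoa: spends $1.55, +247.0 mg potassium (running total 1623.0 mg).
Take 0.9814 servings of chicken breast: spends $2.11, +243.4 mg potassium (running total 1866.4 mg).
Filling greedily by potassium-per-dollar is optimal for one linear limit, giving 1866.4 mg.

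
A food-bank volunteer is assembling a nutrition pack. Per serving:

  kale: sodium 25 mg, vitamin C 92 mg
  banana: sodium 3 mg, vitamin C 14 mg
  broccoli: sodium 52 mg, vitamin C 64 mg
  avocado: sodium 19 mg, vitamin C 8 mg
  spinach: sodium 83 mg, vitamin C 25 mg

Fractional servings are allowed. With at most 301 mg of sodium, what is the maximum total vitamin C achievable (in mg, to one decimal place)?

Vitamin C per mg sodium: banana 4.667, kale 3.68, broccoli 1.231, avocado 0.4211, spinach 0.3012.
With no serving limits, spend the whole sodium allowance on banana: 301 mg / 3 mg × 14 mg = 1404.7 mg.

1404.7 mg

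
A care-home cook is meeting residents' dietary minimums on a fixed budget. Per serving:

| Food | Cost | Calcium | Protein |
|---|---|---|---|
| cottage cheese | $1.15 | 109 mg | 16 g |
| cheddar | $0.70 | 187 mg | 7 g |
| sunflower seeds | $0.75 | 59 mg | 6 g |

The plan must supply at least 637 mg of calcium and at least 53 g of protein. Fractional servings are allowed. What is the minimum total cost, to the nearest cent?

$4.20

Minimising a linear cost over {calcium ≥ 637, protein ≥ 53, servings ≥ 0} — the optimum is at a vertex, using one or two foods.
cottage cheese only: max(637/109, 53/16) = 5.844 servings → $6.72.
cheddar only: max(637/187, 53/7) = 7.571 servings → $5.30.
sunflower seeds only: max(637/59, 53/6) = 10.8 servings → $8.10.
cottage cheese + cheddar with both tight: 2.446 servings and 1.981 servings → $4.20.
cottage cheese + sunflower seeds: intersection lies outside the first quadrant.
cheddar + sunflower seeds with both tight: 0.9803 servings and 7.69 servings → $6.45.
Cheapest feasible corner: $4.20.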